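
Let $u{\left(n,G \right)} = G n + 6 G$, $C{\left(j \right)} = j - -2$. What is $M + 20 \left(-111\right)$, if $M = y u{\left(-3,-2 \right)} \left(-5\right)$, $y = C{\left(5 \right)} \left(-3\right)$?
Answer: $-2850$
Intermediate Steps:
$C{\left(j \right)} = 2 + j$ ($C{\left(j \right)} = j + 2 = 2 + j$)
$u{\left(n,G \right)} = 6 G + G n$
$y = -21$ ($y = \left(2 + 5\right) \left(-3\right) = 7 \left(-3\right) = -21$)
$M = -630$ ($M = - 21 \left(- 2 \left(6 - 3\right)\right) \left(-5\right) = - 21 \left(\left(-2\right) 3\right) \left(-5\right) = \left(-21\right) \left(-6\right) \left(-5\right) = 126 \left(-5\right) = -630$)
$M + 20 \left(-111\right) = -630 + 20 \left(-111\right) = -630 - 2220 = -2850$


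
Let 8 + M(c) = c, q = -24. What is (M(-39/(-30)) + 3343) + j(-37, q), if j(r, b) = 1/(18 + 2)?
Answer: 66727/20 ≈ 3336.4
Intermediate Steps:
M(c) = -8 + c
j(r, b) = 1/20
(M(-39/(-30)) + 3343) + j(-37, q) = ((-8 - 39/(-30)) + 3343) + 1/20 = ((-8 - 39*(-1/30)) + 3343) + 1/20 = ((-8 + 13/10) + 3343) + 1/20 = (-67/10 + 3343) + 1/20 = 33363/10 + 1/20 = 66727/20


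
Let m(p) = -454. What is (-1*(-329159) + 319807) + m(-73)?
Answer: 648512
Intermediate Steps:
(-1*(-329159) + 319807) + m(-73) = (-1*(-329159) + 319807) - 454 = (329159 + 319807) - 454 = 648966 - 454 = 648512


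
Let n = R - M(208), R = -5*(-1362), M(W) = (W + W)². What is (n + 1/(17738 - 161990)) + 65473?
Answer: -14536706797/144252 ≈ -1.0077e+5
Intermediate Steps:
M(W) = 4*W² (M(W) = (2*W)² = 4*W²)
R = 6810
n = -166246 (n = 6810 - 4*208² = 6810 - 4*43264 = 6810 - 1*173056 = 6810 - 173056 = -166246)
(n + 1/(17738 - 161990)) + 65473 = (-166246 + 1/(17738 - 161990)) + 65473 = (-166246 + 1/(-144252)) + 65473 = (-166246 - 1/144252) + 65473 = -23981317993/144252 + 65473 = -14536706797/144252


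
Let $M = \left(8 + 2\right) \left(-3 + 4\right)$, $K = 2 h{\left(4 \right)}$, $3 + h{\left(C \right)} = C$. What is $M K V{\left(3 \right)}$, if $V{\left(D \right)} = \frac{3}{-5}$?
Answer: $-12$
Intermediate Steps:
$V{\left(D \right)} = - \frac{3}{5}$ ($V{\left(D \right)} = 3 \left(- \frac{1}{5}\right) = - \frac{3}{5}$)
$h{\left(C \right)} = -3 + C$
$K = 2$ ($K = 2 \left(-3 + 4\right) = 2 \cdot 1 = 2$)
$M = 10$ ($M = 10 \cdot 1 = 10$)
$M K V{\left(3 \right)} = 10 \cdot 2 \left(- \frac{3}{5}\right) = 20 \left(- \frac{3}{5}\right) = -12$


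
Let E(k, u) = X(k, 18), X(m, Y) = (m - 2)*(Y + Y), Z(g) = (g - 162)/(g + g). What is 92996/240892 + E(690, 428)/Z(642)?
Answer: 19950309901/301115 ≈ 66255.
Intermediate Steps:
Z(g) = (-162 + g)/(2*g) (Z(g) = (-162 + g)/((2*g)) = (-162 + g)*(1/(2*g)) = (-162 + g)/(2*g))
X(m, Y) = 2*Y*(-2 + m) (X(m, Y) = (-2 + m)*(2*Y) = 2*Y*(-2 + m))
E(k, u) = -72 + 36*k (E(k, u) = 2*18*(-2 + k) = -72 + 36*k)
92996/240892 + E(690, 428)/Z(642) = 92996/240892 + (-72 + 36*690)/(((½)*(-162 + 642)/642)) = 92996*(1/240892) + (-72 + 24840)/(((½)*(1/642)*480)) = 23249/60223 + 24768/(40/107) = 23249/60223 + 24768*(107/40) = 23249/60223 + 331272/5 = 19950309901/301115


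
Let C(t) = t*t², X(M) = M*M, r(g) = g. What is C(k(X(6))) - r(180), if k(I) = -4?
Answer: -244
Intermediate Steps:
X(M) = M²
C(t) = t³
C(k(X(6))) - r(180) = (-4)³ - 1*180 = -64 - 180 = -244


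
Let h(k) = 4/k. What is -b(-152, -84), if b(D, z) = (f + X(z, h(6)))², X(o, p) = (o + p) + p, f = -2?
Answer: -64516/9 ≈ -7168.4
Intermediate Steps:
X(o, p) = o + 2*p
b(D, z) = (-⅔ + z)² (b(D, z) = (-2 + (z + 2*(4/6)))² = (-2 + (z + 2*(4*(⅙))))² = (-2 + (z + 2*(⅔)))² = (-2 + (z + 4/3))² = (-2 + (4/3 + z))² = (-⅔ + z)²)
-b(-152, -84) = -(-2 + 3*(-84))²/9 = -(-2 - 252)²/9 = -(-254)²/9 = -64516/9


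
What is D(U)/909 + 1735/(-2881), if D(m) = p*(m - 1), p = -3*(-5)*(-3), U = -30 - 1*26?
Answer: 645850/290981 ≈ 2.2196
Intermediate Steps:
U = -56 (U = -30 - 26 = -56)
p = -45 (p = 15*(-3) = -45)
D(m) = 45 - 45*m (D(m) = -45*(m - 1) = -45*(-1 + m) = 45 - 45*m)
D(U)/909 + 1735/(-2881) = (45 - 45*(-56))/909 + 1735/(-2881) = (45 + 2520)*(1/909) + 1735*(-1/2881) = 2565*(1/909) - 1735/2881 = 285/101 - 1735/2881 = 645850/290981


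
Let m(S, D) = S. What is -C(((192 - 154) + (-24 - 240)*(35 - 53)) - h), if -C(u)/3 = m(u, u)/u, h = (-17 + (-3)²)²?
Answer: 3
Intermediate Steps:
h = 64 (h = (-17 + 9)² = (-8)² = 64)
C(u) = -3 (C(u) = -3*u/u = -3*1 = -3)
-C(((192 - 154) + (-24 - 240)*(35 - 53)) - h) = -1*(-3) = 3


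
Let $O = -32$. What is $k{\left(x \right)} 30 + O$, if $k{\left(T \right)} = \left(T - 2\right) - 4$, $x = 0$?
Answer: $-212$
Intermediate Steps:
$k{\left(T \right)} = -6 + T$ ($k{\left(T \right)} = \left(-2 + T\right) - 4 = -6 + T$)
$k{\left(x \right)} 30 + O = \left(-6 + 0\right) 30 - 32 = \left(-6\right) 30 - 32 = -180 - 32 = -212$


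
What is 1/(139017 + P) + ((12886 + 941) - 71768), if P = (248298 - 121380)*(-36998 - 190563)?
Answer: -1673419977467122/28881447981 ≈ -57941.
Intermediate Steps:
P = -28881586998 (P = 126918*(-227561) = -28881586998)
1/(139017 + P) + ((12886 + 941) - 71768) = 1/(139017 - 28881586998) + ((12886 + 941) - 71768) = 1/(-28881447981) + (13827 - 71768) = -1/28881447981 - 57941 = -1673419977467122/28881447981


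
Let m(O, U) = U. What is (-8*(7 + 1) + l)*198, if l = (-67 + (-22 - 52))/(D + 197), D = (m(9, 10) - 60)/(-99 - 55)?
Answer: -97344027/7597 ≈ -12813.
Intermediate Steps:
D = 25/77 (D = (10 - 60)/(-99 - 55) = -50/(-154) = -50*(-1/154) = 25/77 ≈ 0.32468)
l = -10857/15194 (l = (-67 + (-22 - 52))/(25/77 + 197) = (-67 - 74)/(15194/77) = -141*77/15194 = -10857/15194 ≈ -0.71456)
(-8*(7 + 1) + l)*198 = (-8*(7 + 1) - 10857/15194)*198 = (-8*8 - 10857/15194)*198 = (-64 - 10857/15194)*198 = -983273/15194*198 = -97344027/7597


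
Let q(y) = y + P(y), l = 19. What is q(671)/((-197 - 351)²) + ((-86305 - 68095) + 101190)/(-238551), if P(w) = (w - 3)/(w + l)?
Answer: 1856039568193/8238349242960 ≈ 0.22529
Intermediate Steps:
P(w) = (-3 + w)/(19 + w) (P(w) = (w - 3)/(w + 19) = (-3 + w)/(19 + w))
q(y) = y + (-3 + y)/(19 + y)
q(671)/((-197 - 351)²) + ((-86305 - 68095) + 101190)/(-238551) = ((-3 + 671 + 671*(19 + 671))/(19 + 671))/((-197 - 351)²) + ((-86305 - 68095) + 101190)/(-238551) = ((-3 + 671 + 671*690)/690)/((-548)²) + (-154400 + 101190)*(-1/238551) = ((-3 + 671 + 462990)/690)/300304 - 53210*(-1/238551) = ((1/690)*463658)*(1/300304) + 53210/238551 = (231829/345)*(1/300304) + 53210/238551 = 231829/103604880 + 53210/238551 = 1856039568193/8238349242960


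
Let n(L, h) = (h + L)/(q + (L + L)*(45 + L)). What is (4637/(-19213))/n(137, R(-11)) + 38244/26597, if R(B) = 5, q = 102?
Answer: -3029237750653/36281579431 ≈ -83.492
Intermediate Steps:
n(L, h) = (L + h)/(102 + 2*L*(45 + L)) (n(L, h) = (h + L)/(102 + (L + L)*(45 + L)) = (L + h)/(102 + (2*L)*(45 + L)) = (L + h)/(102 + 2*L*(45 + L)))
(4637/(-19213))/n(137, R(-11)) + 38244/26597 = (4637/(-19213))/(((137 + 5)/(2*(51 + 137**2 + 45*137)))) + 38244/26597 = (4637*(-1/19213))/(((1/2)*142/(51 + 18769 + 6165))) + 38244*(1/26597) = -4637/(19213*((1/2)*142/24985)) + 38244/26597 = -4637/(19213*((1/2)*(1/24985)*142)) + 38244/26597 = -4637/(19213*71/24985) + 38244/26597 = -4637/19213*24985/71 + 38244/26597 = -115855445/1364123 + 38244/26597 = -3029237750653/36281579431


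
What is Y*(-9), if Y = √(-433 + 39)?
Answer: -9*I*√394 ≈ -178.65*I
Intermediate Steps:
Y = I*√394 (Y = √(-394) = I*√394 ≈ 19.849*I)
Y*(-9) = (I*√394)*(-9) = -9*I*√394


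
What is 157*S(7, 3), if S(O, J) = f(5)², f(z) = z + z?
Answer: 15700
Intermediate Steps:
f(z) = 2*z
S(O, J) = 100 (S(O, J) = (2*5)² = 10² = 100)
157*S(7, 3) = 157*100 = 15700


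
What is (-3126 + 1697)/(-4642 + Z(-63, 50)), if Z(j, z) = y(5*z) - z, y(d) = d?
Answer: 1429/4442 ≈ 0.32170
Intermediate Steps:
Z(j, z) = 4*z (Z(j, z) = 5*z - z = 4*z)
(-3126 + 1697)/(-4642 + Z(-63, 50)) = (-3126 + 1697)/(-4642 + 4*50) = -1429/(-4642 + 200) = -1429/(-4442) = -1429*(-1/4442) = 1429/4442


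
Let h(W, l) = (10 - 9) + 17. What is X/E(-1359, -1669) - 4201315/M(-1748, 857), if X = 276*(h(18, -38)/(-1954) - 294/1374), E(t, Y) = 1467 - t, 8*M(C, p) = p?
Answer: -3541819512414508/90309154251 ≈ -39219.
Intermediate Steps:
M(C, p) = p/8
h(W, l) = 18 (h(W, l) = 1 + 17 = 18)
X = -13781784/223733 (X = 276*(18/(-1954) - 294/1374) = 276*(18*(-1/1954) - 294*1/1374) = 276*(-9/977 - 49/229) = 276*(-49934/223733) = -13781784/223733 ≈ -61.599)
X/E(-1359, -1669) - 4201315/M(-1748, 857) = -13781784/(223733*(1467 - 1*(-1359))) - 4201315/((⅛)*857) = -13781784/(223733*(1467 + 1359)) - 4201315/857/8 = -13781784/223733/2826 - 4201315*8/857 = -13781784/223733*1/2826 - 33610520/857 = -2296964/105378243 - 33610520/857 = -3541819512414508/90309154251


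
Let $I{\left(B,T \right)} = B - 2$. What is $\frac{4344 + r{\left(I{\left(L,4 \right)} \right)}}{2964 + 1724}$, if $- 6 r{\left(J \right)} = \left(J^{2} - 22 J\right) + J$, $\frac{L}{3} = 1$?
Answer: $\frac{6521}{7032} \approx 0.92733$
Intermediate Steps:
$L = 3$ ($L = 3 \cdot 1 = 3$)
$I{\left(B,T \right)} = -2 + B$ ($I{\left(B,T \right)} = B - 2 = -2 + B$)
$r{\left(J \right)} = - \frac{J^{2}}{6} + \frac{7 J}{2}$ ($r{\left(J \right)} = - \frac{\left(J^{2} - 22 J\right) + J}{6} = - \frac{J^{2} - 21 J}{6} = - \frac{J^{2}}{6} + \frac{7 J}{2}$)
$\frac{4344 + r{\left(I{\left(L,4 \right)} \right)}}{2964 + 1724} = \frac{4344 + \frac{\left(-2 + 3\right) \left(21 - \left(-2 + 3\right)\right)}{6}}{2964 + 1724} = \frac{4344 + \frac{1}{6} \cdot 1 \left(21 - 1\right)}{4688} = \left(4344 + \frac{1}{6} \cdot 1 \left(21 - 1\right)\right) \frac{1}{4688} = \left(4344 + \frac{1}{6} \cdot 1 \cdot 20\right) \frac{1}{4688} = \left(4344 + \frac{10}{3}\right) \frac{1}{4688} = \frac{13042}{3} \cdot \frac{1}{4688} = \frac{6521}{7032}$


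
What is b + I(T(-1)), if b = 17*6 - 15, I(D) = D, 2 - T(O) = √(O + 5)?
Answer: 87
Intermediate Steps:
T(O) = 2 - √(5 + O) (T(O) = 2 - √(O + 5) = 2 - √(5 + O))
b = 87 (b = 102 - 15 = 87)
b + I(T(-1)) = 87 + (2 - √(5 - 1)) = 87 + (2 - √4) = 87 + (2 - 1*2) = 87 + (2 - 2) = 87 + 0 = 87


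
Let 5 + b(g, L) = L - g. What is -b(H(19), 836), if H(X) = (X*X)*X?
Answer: 6028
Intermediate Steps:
H(X) = X³ (H(X) = X²*X = X³)
b(g, L) = -5 + L - g (b(g, L) = -5 + (L - g) = -5 + L - g)
-b(H(19), 836) = -(-5 + 836 - 1*19³) = -(-5 + 836 - 1*6859) = -(-5 + 836 - 6859) = -1*(-6028) = 6028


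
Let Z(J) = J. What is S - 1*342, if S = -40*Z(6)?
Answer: -582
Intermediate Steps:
S = -240 (S = -40*6 = -240)
S - 1*342 = -240 - 1*342 = -240 - 342 = -582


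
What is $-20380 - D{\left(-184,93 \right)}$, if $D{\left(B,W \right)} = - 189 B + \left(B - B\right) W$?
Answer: $-55156$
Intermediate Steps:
$D{\left(B,W \right)} = - 189 B$ ($D{\left(B,W \right)} = - 189 B + 0 W = - 189 B + 0 = - 189 B$)
$-20380 - D{\left(-184,93 \right)} = -20380 - \left(-189\right) \left(-184\right) = -20380 - 34776 = -55156$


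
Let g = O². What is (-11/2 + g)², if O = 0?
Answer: 121/4 ≈ 30.250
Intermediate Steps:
g = 0 (g = 0² = 0)
(-11/2 + g)² = (-11/2 + 0)² = (-11/2)² = 121/4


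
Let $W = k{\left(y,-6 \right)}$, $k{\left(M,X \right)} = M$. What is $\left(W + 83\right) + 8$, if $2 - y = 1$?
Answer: $92$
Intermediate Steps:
$y = 1$ ($y = 2 - 1 = 1$)
$W = 1$
$\left(W + 83\right) + 8 = \left(1 + 83\right) + 8 = 84 + 8 = 92$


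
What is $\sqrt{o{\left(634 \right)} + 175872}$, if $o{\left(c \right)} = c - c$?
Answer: $16 \sqrt{687} \approx 419.37$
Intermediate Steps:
$o{\left(c \right)} = 0$
$\sqrt{o{\left(634 \right)} + 175872} = \sqrt{0 + 175872} = \sqrt{175872} = 16 \sqrt{687}$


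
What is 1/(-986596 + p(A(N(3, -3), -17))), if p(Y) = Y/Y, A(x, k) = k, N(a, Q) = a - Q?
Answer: -1/986595 ≈ -1.0136e-6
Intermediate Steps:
p(Y) = 1
1/(-986596 + p(A(N(3, -3), -17))) = 1/(-986596 + 1) = 1/(-986595) = -1/986595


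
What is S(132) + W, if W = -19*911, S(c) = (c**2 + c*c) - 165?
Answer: 17374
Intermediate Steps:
S(c) = -165 + 2*c**2 (S(c) = (c**2 + c**2) - 165 = 2*c**2 - 165 = -165 + 2*c**2)
W = -17309
S(132) + W = (-165 + 2*132**2) - 17309 = (-165 + 2*17424) - 17309 = (-165 + 34848) - 17309 = 34683 - 17309 = 17374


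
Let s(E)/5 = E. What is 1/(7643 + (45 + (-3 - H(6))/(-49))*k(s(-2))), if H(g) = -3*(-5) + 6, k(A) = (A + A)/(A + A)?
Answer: 49/376736 ≈ 0.00013006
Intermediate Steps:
s(E) = 5*E
k(A) = 1 (k(A) = (2*A)/((2*A)) = (2*A)*(1/(2*A)) = 1)
H(g) = 21 (H(g) = 15 + 6 = 21)
1/(7643 + (45 + (-3 - H(6))/(-49))*k(s(-2))) = 1/(7643 + (45 + (-3 - 1*21)/(-49))*1) = 1/(7643 + (45 + (-3 - 21)*(-1/49))*1) = 1/(7643 + (45 - 24*(-1/49))*1) = 1/(7643 + (45 + 24/49)*1) = 1/(7643 + (2229/49)*1) = 1/(7643 + 2229/49) = 1/(376736/49) = 49/376736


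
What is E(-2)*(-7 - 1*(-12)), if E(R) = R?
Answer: -10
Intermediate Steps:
E(-2)*(-7 - 1*(-12)) = -2*(-7 - 1*(-12)) = -2*(-7 + 12) = -2*5 = -10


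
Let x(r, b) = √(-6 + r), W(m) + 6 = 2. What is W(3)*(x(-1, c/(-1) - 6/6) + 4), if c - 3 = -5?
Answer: -16 - 4*I*√7 ≈ -16.0 - 10.583*I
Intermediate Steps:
c = -2 (c = 3 - 5 = -2)
W(m) = -4 (W(m) = -6 + 2 = -4)
W(3)*(x(-1, c/(-1) - 6/6) + 4) = -4*(√(-6 - 1) + 4) = -4*(√(-7) + 4) = -4*(I*√7 + 4) = -4*(4 + I*√7) = -16 - 4*I*√7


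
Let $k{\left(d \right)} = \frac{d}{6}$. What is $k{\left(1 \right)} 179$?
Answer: $\frac{179}{6} \approx 29.833$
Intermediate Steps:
$k{\left(d \right)} = \frac{d}{6}$ ($k{\left(d \right)} = d \frac{1}{6} = \frac{d}{6}$)
$k{\left(1 \right)} 179 = \frac{1}{6} \cdot 1 \cdot 179 = \frac{1}{6} \cdot 179 = \frac{179}{6}$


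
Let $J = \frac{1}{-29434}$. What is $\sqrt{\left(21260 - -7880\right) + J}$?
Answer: $\frac{57 \sqrt{7770311094}}{29434} \approx 170.7$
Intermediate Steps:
$J = - \frac{1}{29434} \approx -3.3974 \cdot 10^{-5}$
$\sqrt{\left(21260 - -7880\right) + J} = \sqrt{\left(21260 - -7880\right) - \frac{1}{29434}} = \sqrt{\left(21260 + 7880\right) - \frac{1}{29434}} = \sqrt{29140 - \frac{1}{29434}} = \sqrt{\frac{857706759}{29434}} = \frac{57 \sqrt{7770311094}}{29434}$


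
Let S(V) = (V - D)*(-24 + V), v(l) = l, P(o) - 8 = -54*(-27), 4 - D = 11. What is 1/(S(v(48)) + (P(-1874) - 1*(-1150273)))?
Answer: 1/1153059 ≈ 8.6726e-7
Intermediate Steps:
D = -7 (D = 4 - 1*11 = 4 - 11 = -7)
P(o) = 1466 (P(o) = 8 - 54*(-27) = 8 + 1458 = 1466)
S(V) = (-24 + V)*(7 + V) (S(V) = (V - 1*(-7))*(-24 + V) = (V + 7)*(-24 + V) = (7 + V)*(-24 + V) = (-24 + V)*(7 + V))
1/(S(v(48)) + (P(-1874) - 1*(-1150273))) = 1/((-168 + 48**2 - 17*48) + (1466 - 1*(-1150273))) = 1/((-168 + 2304 - 816) + (1466 + 1150273)) = 1/(1320 + 1151739) = 1/1153059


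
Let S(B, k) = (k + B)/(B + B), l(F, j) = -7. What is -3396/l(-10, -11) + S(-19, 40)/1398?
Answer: 60136319/123956 ≈ 485.14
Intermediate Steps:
S(B, k) = (B + k)/(2*B) (S(B, k) = (B + k)/((2*B)) = (B + k)*(1/(2*B)) = (B + k)/(2*B))
-3396/l(-10, -11) + S(-19, 40)/1398 = -3396/(-7) + ((½)*(-19 + 40)/(-19))/1398 = -3396*(-⅐) + ((½)*(-1/19)*21)*(1/1398) = 3396/7 - 21/38*1/1398 = 3396/7 - 7/17708 = 60136319/123956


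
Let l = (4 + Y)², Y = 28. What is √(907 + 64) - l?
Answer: -1024 + √971 ≈ -992.84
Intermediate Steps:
l = 1024 (l = (4 + 28)² = 32² = 1024)
√(907 + 64) - l = √(907 + 64) - 1*1024 = √971 - 1024 = -1024 + √971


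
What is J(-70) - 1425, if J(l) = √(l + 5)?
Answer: -1425 + I*√65 ≈ -1425.0 + 8.0623*I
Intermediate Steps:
J(l) = √(5 + l)
J(-70) - 1425 = √(5 - 70) - 1425 = √(-65) - 1425 = I*√65 - 1425 = -1425 + I*√65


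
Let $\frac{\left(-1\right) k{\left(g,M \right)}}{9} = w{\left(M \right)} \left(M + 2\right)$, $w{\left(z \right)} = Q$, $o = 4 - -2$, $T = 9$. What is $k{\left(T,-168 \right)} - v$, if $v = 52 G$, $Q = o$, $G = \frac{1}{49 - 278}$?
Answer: $\frac{2052808}{229} \approx 8964.2$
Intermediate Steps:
$G = - \frac{1}{229}$ ($G = \frac{1}{-229} = - \frac{1}{229} \approx -0.0043668$)
$o = 6$ ($o = 4 + 2 = 6$)
$Q = 6$
$w{\left(z \right)} = 6$
$k{\left(g,M \right)} = -108 - 54 M$ ($k{\left(g,M \right)} = - 9 \cdot 6 \left(M + 2\right) = - 9 \cdot 6 \left(2 + M\right) = - 9 \left(12 + 6 M\right) = -108 - 54 M$)
$v = - \frac{52}{229}$ ($v = 52 \left(- \frac{1}{229}\right) = - \frac{52}{229} \approx -0.22707$)
$k{\left(T,-168 \right)} - v = \left(-108 - -9072\right) - - \frac{52}{229} = \left(-108 + 9072\right) + \frac{52}{229} = 8964 + \frac{52}{229} = \frac{2052808}{229}$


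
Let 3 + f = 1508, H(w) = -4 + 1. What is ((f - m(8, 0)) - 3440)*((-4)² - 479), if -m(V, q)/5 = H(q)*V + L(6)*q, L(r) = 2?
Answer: 951465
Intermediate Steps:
H(w) = -3
m(V, q) = -10*q + 15*V (m(V, q) = -5*(-3*V + 2*q) = -10*q + 15*V)
f = 1505 (f = -3 + 1508 = 1505)
((f - m(8, 0)) - 3440)*((-4)² - 479) = ((1505 - (-10*0 + 15*8)) - 3440)*((-4)² - 479) = ((1505 - (0 + 120)) - 3440)*(16 - 479) = ((1505 - 1*120) - 3440)*(-463) = ((1505 - 120) - 3440)*(-463) = (1385 - 3440)*(-463) = -2055*(-463) = 951465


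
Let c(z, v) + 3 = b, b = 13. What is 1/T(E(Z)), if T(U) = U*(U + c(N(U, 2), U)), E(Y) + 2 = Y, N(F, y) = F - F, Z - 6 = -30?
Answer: 1/416 ≈ 0.0024038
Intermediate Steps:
Z = -24 (Z = 6 - 30 = -24)
N(F, y) = 0
c(z, v) = 10 (c(z, v) = -3 + 13 = 10)
E(Y) = -2 + Y
T(U) = U*(10 + U) (T(U) = U*(U + 10) = U*(10 + U))
1/T(E(Z)) = 1/((-2 - 24)*(10 + (-2 - 24))) = 1/(-26*(10 - 26)) = 1/(-26*(-16)) = 1/416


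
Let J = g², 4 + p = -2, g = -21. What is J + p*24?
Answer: 297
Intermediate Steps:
p = -6 (p = -4 - 2 = -6)
J = 441 (J = (-21)² = 441)
J + p*24 = 441 - 6*24 = 441 - 144 = 297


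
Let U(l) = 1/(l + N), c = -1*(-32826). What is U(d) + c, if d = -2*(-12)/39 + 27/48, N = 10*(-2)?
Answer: 128513582/3915 ≈ 32826.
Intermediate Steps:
c = 32826
N = -20
d = 245/208 (d = 24*(1/39) + 27*(1/48) = 8/13 + 9/16 = 245/208 ≈ 1.1779)
U(l) = 1/(-20 + l) (U(l) = 1/(l - 20) = 1/(-20 + l))
U(d) + c = 1/(-20 + 245/208) + 32826 = 1/(-3915/208) + 32826 = -208/3915 + 32826 = 128513582/3915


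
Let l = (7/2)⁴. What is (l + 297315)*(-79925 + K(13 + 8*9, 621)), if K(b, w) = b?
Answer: -23749610590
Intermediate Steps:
l = 2401/16 (l = (7*(½))⁴ = (7/2)⁴ = 2401/16 ≈ 150.06)
(l + 297315)*(-79925 + K(13 + 8*9, 621)) = (2401/16 + 297315)*(-79925 + (13 + 8*9)) = 4759441*(-79925 + (13 + 72))/16 = 4759441*(-79925 + 85)/16 = (4759441/16)*(-79840) = -23749610590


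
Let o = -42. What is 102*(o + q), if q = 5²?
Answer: -1734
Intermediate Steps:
q = 25
102*(o + q) = 102*(-42 + 25) = 102*(-17) = -1734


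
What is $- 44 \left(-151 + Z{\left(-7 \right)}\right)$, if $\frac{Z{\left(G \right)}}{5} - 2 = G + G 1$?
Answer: $9284$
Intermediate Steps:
$Z{\left(G \right)} = 10 + 10 G$ ($Z{\left(G \right)} = 10 + 5 \left(G + G 1\right) = 10 + 5 \left(G + G\right) = 10 + 5 \cdot 2 G = 10 + 10 G$)
$- 44 \left(-151 + Z{\left(-7 \right)}\right) = - 44 \left(-151 + \left(10 + 10 \left(-7\right)\right)\right) = - 44 \left(-151 + \left(10 - 70\right)\right) = - 44 \left(-151 - 60\right) = \left(-44\right) \left(-211\right) = 9284$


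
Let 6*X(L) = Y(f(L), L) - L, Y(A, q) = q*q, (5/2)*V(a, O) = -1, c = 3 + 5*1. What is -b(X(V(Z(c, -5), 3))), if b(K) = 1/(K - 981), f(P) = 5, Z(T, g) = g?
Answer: 75/73568 ≈ 0.0010195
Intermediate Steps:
c = 8 (c = 3 + 5 = 8)
V(a, O) = -⅖ (V(a, O) = (⅖)*(-1) = -⅖)
Y(A, q) = q²
X(L) = -L/6 + L²/6 (X(L) = (L² - L)/6 = -L/6 + L²/6)
b(K) = 1/(-981 + K)
-b(X(V(Z(c, -5), 3))) = -1/(-981 + (⅙)*(-⅖)*(-1 - ⅖)) = -1/(-981 + (⅙)*(-⅖)*(-7/5)) = -1/(-981 + 7/75) = -1/(-73568/75) = -1*(-75/73568) = 75/73568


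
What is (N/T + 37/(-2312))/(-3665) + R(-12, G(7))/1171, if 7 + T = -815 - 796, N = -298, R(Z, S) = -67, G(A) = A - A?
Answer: -91931276069/1605451613944 ≈ -0.057262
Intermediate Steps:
G(A) = 0
T = -1618 (T = -7 + (-815 - 796) = -7 - 1611 = -1618)
(N/T + 37/(-2312))/(-3665) + R(-12, G(7))/1171 = (-298/(-1618) + 37/(-2312))/(-3665) - 67/1171 = (-298*(-1/1618) + 37*(-1/2312))*(-1/3665) - 67*1/1171 = (149/809 - 37/2312)*(-1/3665) - 67/1171 = (314555/1870408)*(-1/3665) - 67/1171 = -62911/1371009064 - 67/1171 = -91931276069/1605451613944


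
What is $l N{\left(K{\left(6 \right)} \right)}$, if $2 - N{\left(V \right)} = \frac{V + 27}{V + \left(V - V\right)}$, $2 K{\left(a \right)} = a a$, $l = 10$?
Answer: $-5$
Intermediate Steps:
$K{\left(a \right)} = \frac{a^{2}}{2}$ ($K{\left(a \right)} = \frac{a a}{2} = \frac{a^{2}}{2}$)
$N{\left(V \right)} = 2 - \frac{27 + V}{V}$ ($N{\left(V \right)} = 2 - \frac{V + 27}{V + \left(V - V\right)} = 2 - \frac{27 + V}{V + 0} = 2 - \frac{27 + V}{V}$)
$l N{\left(K{\left(6 \right)} \right)} = 10 \frac{-27 + \frac{6^{2}}{2}}{\frac{1}{2} \cdot 6^{2}} = 10 \frac{-27 + \frac{1}{2} \cdot 36}{\frac{1}{2} \cdot 36} = 10 \frac{-27 + 18}{18} = 10 \cdot \frac{1}{18} \left(-9\right) = 10 \left(- \frac{1}{2}\right) = -5$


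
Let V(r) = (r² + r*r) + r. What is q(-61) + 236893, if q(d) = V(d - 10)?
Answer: 246904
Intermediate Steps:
V(r) = r + 2*r² (V(r) = (r² + r²) + r = 2*r² + r = r + 2*r²)
q(d) = (-19 + 2*d)*(-10 + d) (q(d) = (d - 10)*(1 + 2*(d - 10)) = (-10 + d)*(1 + 2*(-10 + d)) = (-10 + d)*(1 + (-20 + 2*d)) = (-10 + d)*(-19 + 2*d) = (-19 + 2*d)*(-10 + d))
q(-61) + 236893 = (-19 + 2*(-61))*(-10 - 61) + 236893 = (-19 - 122)*(-71) + 236893 = -141*(-71) + 236893 = 10011 + 236893 = 246904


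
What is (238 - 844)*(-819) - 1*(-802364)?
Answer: 1298678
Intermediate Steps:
(238 - 844)*(-819) - 1*(-802364) = -606*(-819) + 802364 = 496314 + 802364 = 1298678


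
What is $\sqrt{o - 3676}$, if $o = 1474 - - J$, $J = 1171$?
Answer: $i \sqrt{1031} \approx 32.109 i$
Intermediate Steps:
$o = 2645$ ($o = 1474 - \left(-1\right) 1171 = 1474 - -1171 = 1474 + 1171 = 2645$)
$\sqrt{o - 3676} = \sqrt{2645 - 3676} = \sqrt{-1031} = i \sqrt{1031}$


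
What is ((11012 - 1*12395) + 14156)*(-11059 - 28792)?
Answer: -509016823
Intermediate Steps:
((11012 - 1*12395) + 14156)*(-11059 - 28792) = ((11012 - 12395) + 14156)*(-39851) = (-1383 + 14156)*(-39851) = 12773*(-39851) = -509016823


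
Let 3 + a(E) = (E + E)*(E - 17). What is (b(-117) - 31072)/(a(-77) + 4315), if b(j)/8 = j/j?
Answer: -706/427 ≈ -1.6534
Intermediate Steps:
b(j) = 8 (b(j) = 8*(j/j) = 8*1 = 8)
a(E) = -3 + 2*E*(-17 + E) (a(E) = -3 + (E + E)*(E - 17) = -3 + (2*E)*(-17 + E) = -3 + 2*E*(-17 + E))
(b(-117) - 31072)/(a(-77) + 4315) = (8 - 31072)/((-3 - 34*(-77) + 2*(-77)²) + 4315) = -31064/((-3 + 2618 + 2*5929) + 4315) = -31064/((-3 + 2618 + 11858) + 4315) = -31064/(14473 + 4315) = -31064/18788 = -31064*1/18788 = -706/427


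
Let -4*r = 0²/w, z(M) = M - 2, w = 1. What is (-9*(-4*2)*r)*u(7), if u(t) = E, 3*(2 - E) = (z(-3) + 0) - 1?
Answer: 0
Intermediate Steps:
z(M) = -2 + M
r = 0 (r = -0²/(4*1) = -0 = -¼*0 = 0)
E = 4 (E = 2 - (((-2 - 3) + 0) - 1)/3 = 2 - ((-5 + 0) - 1)/3 = 2 - (-5 - 1)/3 = 2 - ⅓*(-6) = 2 + 2 = 4)
u(t) = 4
(-9*(-4*2)*r)*u(7) = -9*(-4*2)*0*4 = -(-72)*0*4 = -9*0*4 = 0*4 = 0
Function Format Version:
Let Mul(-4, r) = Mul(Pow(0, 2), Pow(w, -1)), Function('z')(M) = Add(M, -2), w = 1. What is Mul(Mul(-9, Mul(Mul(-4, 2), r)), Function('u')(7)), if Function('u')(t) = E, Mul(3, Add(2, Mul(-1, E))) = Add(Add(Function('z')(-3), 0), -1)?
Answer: 0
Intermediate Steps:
Function('z')(M) = Add(-2, M)
r = 0 (r = Mul(Rational(-1, 4), Mul(Pow(0, 2), Pow(1, -1))) = Mul(Rational(-1, 4), Mul(0, 1)) = Mul(Rational(-1, 4), 0) = 0)
E = 4 (E = Add(2, Mul(Rational(-1, 3), Add(Add(Add(-2, -3), 0), -1))) = Add(2, Mul(Rational(-1, 3), Add(Add(-5, 0), -1))) = Add(2, Mul(Rational(-1, 3), Add(-5, -1))) = Add(2, Mul(Rational(-1, 3), -6)) = Add(2, 2) = 4)
Function('u')(t) = 4
Mul(Mul(-9, Mul(Mul(-4, 2), r)), Function('u')(7)) = Mul(Mul(-9, Mul(Mul(-4, 2), 0)), 4) = Mul(Mul(-9, Mul(-8, 0)), 4) = Mul(Mul(-9, 0), 4) = Mul(0, 4) = 0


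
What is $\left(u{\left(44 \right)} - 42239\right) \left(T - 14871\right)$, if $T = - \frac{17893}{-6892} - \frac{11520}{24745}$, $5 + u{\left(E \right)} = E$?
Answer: $\frac{5350484713838450}{8527127} \approx 6.2747 \cdot 10^{8}$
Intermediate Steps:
$u{\left(E \right)} = -5 + E$
$T = \frac{72673289}{34108508}$ ($T = \left(-17893\right) \left(- \frac{1}{6892}\right) - \frac{2304}{4949} = \frac{17893}{6892} - \frac{2304}{4949} = \frac{72673289}{34108508} \approx 2.1306$)
$\left(u{\left(44 \right)} - 42239\right) \left(T - 14871\right) = \left(\left(-5 + 44\right) - 42239\right) \left(\frac{72673289}{34108508} - 14871\right) = \left(39 - 42239\right) \left(- \frac{507154949179}{34108508}\right) = \left(-42200\right) \left(- \frac{507154949179}{34108508}\right) = \frac{5350484713838450}{8527127}$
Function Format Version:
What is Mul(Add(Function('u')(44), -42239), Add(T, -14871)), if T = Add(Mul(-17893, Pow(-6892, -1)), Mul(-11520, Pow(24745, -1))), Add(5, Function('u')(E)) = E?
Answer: Rational(5350484713838450, 8527127) ≈ 6.2747e+8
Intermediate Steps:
Function('u')(E) = Add(-5, E)
T = Rational(72673289, 34108508) (T = Add(Mul(-17893, Rational(-1, 6892)), Mul(-11520, Rational(1, 24745))) = Add(Rational(17893, 6892), Rational(-2304, 4949)) = Rational(72673289, 34108508) ≈ 2.1306)
Mul(Add(Function('u')(44), -42239), Add(T, -14871)) = Mul(Add(Add(-5, 44), -42239), Add(Rational(72673289, 34108508), -14871)) = Mul(Add(39, -42239), Rational(-507154949179, 34108508)) = Mul(-42200, Rational(-507154949179, 34108508)) = Rational(5350484713838450, 8527127)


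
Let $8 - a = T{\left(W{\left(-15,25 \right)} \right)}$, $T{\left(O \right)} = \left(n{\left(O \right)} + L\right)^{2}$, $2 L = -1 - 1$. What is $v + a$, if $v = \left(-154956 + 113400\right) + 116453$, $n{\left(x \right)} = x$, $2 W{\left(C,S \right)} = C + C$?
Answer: $74649$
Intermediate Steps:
$W{\left(C,S \right)} = C$ ($W{\left(C,S \right)} = \frac{C + C}{2} = \frac{2 C}{2} = C$)
$v = 74897$ ($v = -41556 + 116453 = 74897$)
$L = -1$ ($L = \frac{-1 - 1}{2} = \frac{1}{2} \left(-2\right) = -1$)
$T{\left(O \right)} = \left(-1 + O\right)^{2}$ ($T{\left(O \right)} = \left(O - 1\right)^{2} = \left(-1 + O\right)^{2}$)
$a = -248$ ($a = 8 - \left(-1 - 15\right)^{2} = 8 - \left(-16\right)^{2} = 8 - 256 = -248$)
$v + a = 74897 - 248 = 74649$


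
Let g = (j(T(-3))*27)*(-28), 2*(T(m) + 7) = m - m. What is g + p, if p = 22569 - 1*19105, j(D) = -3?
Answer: 5732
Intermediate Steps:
T(m) = -7 (T(m) = -7 + (m - m)/2 = -7 + (½)*0 = -7 + 0 = -7)
p = 3464 (p = 22569 - 19105 = 3464)
g = 2268 (g = -3*27*(-28) = -81*(-28) = 2268)
g + p = 2268 + 3464 = 5732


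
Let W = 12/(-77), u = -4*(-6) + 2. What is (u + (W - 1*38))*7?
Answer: -936/11 ≈ -85.091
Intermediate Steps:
u = 26 (u = 24 + 2 = 26)
W = -12/77 (W = 12*(-1/77) = -12/77 ≈ -0.15584)
(u + (W - 1*38))*7 = (26 + (-12/77 - 1*38))*7 = (26 + (-12/77 - 38))*7 = (26 - 2938/77)*7 = -936/77*7 = -936/11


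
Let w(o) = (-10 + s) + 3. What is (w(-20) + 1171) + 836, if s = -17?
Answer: 1983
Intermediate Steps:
w(o) = -24 (w(o) = (-10 - 17) + 3 = -27 + 3 = -24)
(w(-20) + 1171) + 836 = (-24 + 1171) + 836 = 1147 + 836 = 1983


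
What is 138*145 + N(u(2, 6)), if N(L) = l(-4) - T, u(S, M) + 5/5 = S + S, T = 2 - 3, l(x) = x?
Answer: 20007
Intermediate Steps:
T = -1
u(S, M) = -1 + 2*S (u(S, M) = -1 + (S + S) = -1 + 2*S)
N(L) = -3 (N(L) = -4 - 1*(-1) = -4 + 1 = -3)
138*145 + N(u(2, 6)) = 138*145 - 3 = 20010 - 3 = 20007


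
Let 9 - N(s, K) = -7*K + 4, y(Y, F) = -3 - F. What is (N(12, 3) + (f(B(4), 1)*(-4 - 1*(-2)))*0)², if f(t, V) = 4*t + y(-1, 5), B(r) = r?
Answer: 676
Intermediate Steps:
N(s, K) = 5 + 7*K (N(s, K) = 9 - (-7*K + 4) = 9 - (4 - 7*K) = 9 + (-4 + 7*K) = 5 + 7*K)
f(t, V) = -8 + 4*t (f(t, V) = 4*t + (-3 - 1*5) = 4*t + (-3 - 5) = 4*t - 8 = -8 + 4*t)
(N(12, 3) + (f(B(4), 1)*(-4 - 1*(-2)))*0)² = ((5 + 7*3) + ((-8 + 4*4)*(-4 - 1*(-2)))*0)² = ((5 + 21) + ((-8 + 16)*(-4 + 2))*0)² = (26 + (8*(-2))*0)² = (26 - 16*0)² = (26 + 0)² = 26² = 676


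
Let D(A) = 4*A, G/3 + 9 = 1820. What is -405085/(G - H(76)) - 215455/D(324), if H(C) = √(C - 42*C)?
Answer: -1842526697911/7651740816 - 162034*I*√779/5904121 ≈ -240.8 - 0.76598*I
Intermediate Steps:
G = 5433 (G = -27 + 3*1820 = -27 + 5460 = 5433)
H(C) = √41*√(-C) (H(C) = √(-41*C) = √41*√(-C))
-405085/(G - H(76)) - 215455/D(324) = -405085/(5433 - √41*√(-1*76)) - 215455/(4*324) = -405085/(5433 - √41*√(-76)) - 215455/1296 = -405085/(5433 - √41*2*I*√19) - 215455*1/1296 = -405085/(5433 - 2*I*√779) - 215455/1296 = -215455/1296 - 405085/(5433 - 2*I*√779)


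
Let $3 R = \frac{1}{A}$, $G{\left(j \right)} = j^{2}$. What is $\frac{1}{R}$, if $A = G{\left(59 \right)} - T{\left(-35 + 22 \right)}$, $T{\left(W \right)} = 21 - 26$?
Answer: $10458$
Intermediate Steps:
$T{\left(W \right)} = -5$
$A = 3486$ ($A = 59^{2} - -5 = 3481 + 5 = 3486$)
$R = \frac{1}{10458}$ ($R = \frac{1}{3 \cdot 3486} = \frac{1}{3} \cdot \frac{1}{3486} = \frac{1}{10458} \approx 9.5621 \cdot 10^{-5}$)
$\frac{1}{R} = \frac{1}{\frac{1}{10458}} = 10458$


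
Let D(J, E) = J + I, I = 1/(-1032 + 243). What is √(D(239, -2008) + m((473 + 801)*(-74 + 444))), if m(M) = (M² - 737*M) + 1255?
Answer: 5*√5524293656393589/789 ≈ 4.7101e+5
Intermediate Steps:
I = -1/789 (I = 1/(-789) = -1/789 ≈ -0.0012674)
m(M) = 1255 + M² - 737*M
D(J, E) = -1/789 + J (D(J, E) = J - 1/789 = -1/789 + J)
√(D(239, -2008) + m((473 + 801)*(-74 + 444))) = √((-1/789 + 239) + (1255 + ((473 + 801)*(-74 + 444))² - 737*(473 + 801)*(-74 + 444))) = √(188570/789 + (1255 + (1274*370)² - 938938*370)) = √(188570/789 + (1255 + 471380² - 737*471380)) = √(188570/789 + (1255 + 222199104400 - 347407060)) = √(188570/789 + 221851698595) = √(175040990380025/789) = 5*√5524293656393589/789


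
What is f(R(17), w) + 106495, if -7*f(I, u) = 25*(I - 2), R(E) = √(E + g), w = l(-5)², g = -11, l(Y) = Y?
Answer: 745515/7 - 25*√6/7 ≈ 1.0649e+5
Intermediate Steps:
w = 25 (w = (-5)² = 25)
R(E) = √(-11 + E) (R(E) = √(E - 11) = √(-11 + E))
f(I, u) = 50/7 - 25*I/7 (f(I, u) = -25*(I - 2)/7 = -25*(-2 + I)/7 = -(-50 + 25*I)/7 = 50/7 - 25*I/7)
f(R(17), w) + 106495 = (50/7 - 25*√(-11 + 17)/7) + 106495 = (50/7 - 25*√6/7) + 106495 = 745515/7 - 25*√6/7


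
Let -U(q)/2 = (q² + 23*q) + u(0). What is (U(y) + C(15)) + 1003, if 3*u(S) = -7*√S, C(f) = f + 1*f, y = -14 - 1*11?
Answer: 933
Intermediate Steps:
y = -25 (y = -14 - 11 = -25)
C(f) = 2*f (C(f) = f + f = 2*f)
u(S) = -7*√S/3 (u(S) = (-7*√S)/3 = -7*√S/3)
U(q) = -46*q - 2*q² (U(q) = -2*((q² + 23*q) - 7*√0/3) = -2*((q² + 23*q) - 7/3*0) = -2*((q² + 23*q) + 0) = -2*(q² + 23*q) = -46*q - 2*q²)
(U(y) + C(15)) + 1003 = (2*(-25)*(-23 - 1*(-25)) + 2*15) + 1003 = (2*(-25)*(-23 + 25) + 30) + 1003 = (2*(-25)*2 + 30) + 1003 = (-100 + 30) + 1003 = -70 + 1003 = 933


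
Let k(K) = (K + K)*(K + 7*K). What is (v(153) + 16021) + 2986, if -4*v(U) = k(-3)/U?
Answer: 323115/17 ≈ 19007.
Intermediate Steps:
k(K) = 16*K**2 (k(K) = (2*K)*(8*K) = 16*K**2)
v(U) = -36/U (v(U) = -16*(-3)**2/(4*U) = -16*9/(4*U) = -36/U)
(v(153) + 16021) + 2986 = (-36/153 + 16021) + 2986 = (-36*1/153 + 16021) + 2986 = (-4/17 + 16021) + 2986 = 272353/17 + 2986 = 323115/17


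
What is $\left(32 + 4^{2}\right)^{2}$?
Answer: $2304$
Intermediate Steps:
$\left(32 + 4^{2}\right)^{2} = \left(32 + 16\right)^{2} = 48^{2} = 2304$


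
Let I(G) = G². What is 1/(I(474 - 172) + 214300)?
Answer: 1/305504 ≈ 3.2733e-6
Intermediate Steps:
1/(I(474 - 172) + 214300) = 1/((474 - 172)² + 214300) = 1/(302² + 214300) = 1/(91204 + 214300) = 1/305504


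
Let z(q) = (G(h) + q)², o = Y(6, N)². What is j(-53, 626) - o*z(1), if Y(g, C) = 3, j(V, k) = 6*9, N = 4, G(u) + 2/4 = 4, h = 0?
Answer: -513/4 ≈ -128.25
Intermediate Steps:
G(u) = 7/2 (G(u) = -½ + 4 = 7/2)
j(V, k) = 54
o = 9 (o = 3² = 9)
z(q) = (7/2 + q)²
j(-53, 626) - o*z(1) = 54 - 9*(7 + 2*1)²/4 = 54 - 9*(7 + 2)²/4 = 54 - 9*(¼)*9² = 54 - 9*(¼)*81 = 54 - 9*81/4 = 54 - 1*729/4 = 54 - 729/4 = -513/4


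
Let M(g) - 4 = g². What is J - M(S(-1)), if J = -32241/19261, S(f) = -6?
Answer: -72971/1751 ≈ -41.674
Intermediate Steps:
M(g) = 4 + g²
J = -2931/1751 (J = -32241*1/19261 = -2931/1751 ≈ -1.6739)
J - M(S(-1)) = -2931/1751 - (4 + (-6)²) = -2931/1751 - (4 + 36) = -2931/1751 - 1*40 = -2931/1751 - 40 = -72971/1751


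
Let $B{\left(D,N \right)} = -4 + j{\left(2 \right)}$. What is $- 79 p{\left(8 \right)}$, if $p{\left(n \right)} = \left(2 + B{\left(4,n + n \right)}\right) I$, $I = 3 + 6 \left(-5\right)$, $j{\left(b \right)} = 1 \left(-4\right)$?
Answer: $-12798$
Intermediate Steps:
$j{\left(b \right)} = -4$
$B{\left(D,N \right)} = -8$ ($B{\left(D,N \right)} = -4 - 4 = -8$)
$I = -27$ ($I = 3 - 30 = -27$)
$p{\left(n \right)} = 162$ ($p{\left(n \right)} = \left(2 - 8\right) \left(-27\right) = \left(-6\right) \left(-27\right) = 162$)
$- 79 p{\left(8 \right)} = \left(-79\right) 162 = -12798$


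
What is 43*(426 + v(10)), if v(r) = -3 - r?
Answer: 17759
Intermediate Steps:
43*(426 + v(10)) = 43*(426 + (-3 - 1*10)) = 43*(426 + (-3 - 10)) = 43*(426 - 13) = 43*413 = 17759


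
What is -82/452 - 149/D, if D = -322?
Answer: 5118/18193 ≈ 0.28132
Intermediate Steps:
-82/452 - 149/D = -82/452 - 149/(-322) = -82*1/452 - 149*(-1/322) = -41/226 + 149/322 = 5118/18193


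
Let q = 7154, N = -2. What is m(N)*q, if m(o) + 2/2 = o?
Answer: -21462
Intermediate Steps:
m(o) = -1 + o
m(N)*q = (-1 - 2)*7154 = -3*7154 = -21462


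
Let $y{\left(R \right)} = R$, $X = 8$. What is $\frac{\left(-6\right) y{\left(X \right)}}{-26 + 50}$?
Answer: $-2$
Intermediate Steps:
$\frac{\left(-6\right) y{\left(X \right)}}{-26 + 50} = \frac{\left(-6\right) 8}{-26 + 50} = - \frac{48}{24} = \left(-48\right) \frac{1}{24} = -2$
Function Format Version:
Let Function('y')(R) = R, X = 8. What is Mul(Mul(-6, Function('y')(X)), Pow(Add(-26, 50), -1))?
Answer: -2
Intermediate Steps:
Mul(Mul(-6, Function('y')(X)), Pow(Add(-26, 50), -1)) = Mul(Mul(-6, 8), Pow(Add(-26, 50), -1)) = Mul(-48, Pow(24, -1)) = Mul(-48, Rational(1, 24)) = -2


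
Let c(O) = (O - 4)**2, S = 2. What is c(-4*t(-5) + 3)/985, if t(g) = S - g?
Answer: 841/985 ≈ 0.85381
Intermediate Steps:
t(g) = 2 - g
c(O) = (-4 + O)**2
c(-4*t(-5) + 3)/985 = (-4 + (-4*(2 - 1*(-5)) + 3))**2/985 = (-4 + (-4*(2 + 5) + 3))**2*(1/985) = (-4 + (-4*7 + 3))**2*(1/985) = (-4 + (-28 + 3))**2*(1/985) = (-4 - 25)**2*(1/985) = (-29)**2*(1/985) = 841*(1/985) = 841/985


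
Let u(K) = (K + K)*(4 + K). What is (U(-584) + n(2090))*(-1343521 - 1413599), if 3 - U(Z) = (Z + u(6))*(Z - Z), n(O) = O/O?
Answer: -11028480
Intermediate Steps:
u(K) = 2*K*(4 + K) (u(K) = (2*K)*(4 + K) = 2*K*(4 + K))
n(O) = 1
U(Z) = 3 (U(Z) = 3 - (Z + 2*6*(4 + 6))*(Z - Z) = 3 - (Z + 2*6*10)*0 = 3 - (Z + 120)*0 = 3 - (120 + Z)*0 = 3 - 1*0 = 3 + 0 = 3)
(U(-584) + n(2090))*(-1343521 - 1413599) = (3 + 1)*(-1343521 - 1413599) = 4*(-2757120) = -11028480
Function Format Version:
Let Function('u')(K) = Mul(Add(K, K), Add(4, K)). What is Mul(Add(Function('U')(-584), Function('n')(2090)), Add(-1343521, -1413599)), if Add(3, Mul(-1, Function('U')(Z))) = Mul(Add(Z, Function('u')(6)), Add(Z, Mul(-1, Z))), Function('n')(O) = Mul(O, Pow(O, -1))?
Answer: -11028480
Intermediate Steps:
Function('u')(K) = Mul(2, K, Add(4, K)) (Function('u')(K) = Mul(Mul(2, K), Add(4, K)) = Mul(2, K, Add(4, K)))
Function('n')(O) = 1
Function('U')(Z) = 3 (Function('U')(Z) = Add(3, Mul(-1, Mul(Add(Z, Mul(2, 6, Add(4, 6))), Add(Z, Mul(-1, Z))))) = Add(3, Mul(-1, Mul(Add(Z, Mul(2, 6, 10)), 0))) = Add(3, Mul(-1, Mul(Add(Z, 120), 0))) = Add(3, Mul(-1, Mul(Add(120, Z), 0))) = Add(3, Mul(-1, 0)) = Add(3, 0) = 3)
Mul(Add(Function('U')(-584), Function('n')(2090)), Add(-1343521, -1413599)) = Mul(Add(3, 1), Add(-1343521, -1413599)) = Mul(4, -2757120) = -11028480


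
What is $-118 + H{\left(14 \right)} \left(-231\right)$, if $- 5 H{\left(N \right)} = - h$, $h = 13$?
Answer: $- \frac{3593}{5} \approx -718.6$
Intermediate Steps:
$H{\left(N \right)} = \frac{13}{5}$ ($H{\left(N \right)} = - \frac{\left(-1\right) 13}{5} = \left(- \frac{1}{5}\right) \left(-13\right) = \frac{13}{5}$)
$-118 + H{\left(14 \right)} \left(-231\right) = -118 + \frac{13}{5} \left(-231\right) = -118 - \frac{3003}{5} = - \frac{3593}{5}$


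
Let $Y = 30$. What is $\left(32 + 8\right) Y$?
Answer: $1200$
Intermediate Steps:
$\left(32 + 8\right) Y = \left(32 + 8\right) 30 = 40 \cdot 30 = 1200$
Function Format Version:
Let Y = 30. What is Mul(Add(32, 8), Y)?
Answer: 1200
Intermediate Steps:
Mul(Add(32, 8), Y) = Mul(Add(32, 8), 30) = Mul(40, 30) = 1200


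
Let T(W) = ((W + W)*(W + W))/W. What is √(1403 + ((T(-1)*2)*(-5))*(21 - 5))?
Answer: 3*√227 ≈ 45.200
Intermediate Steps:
T(W) = 4*W (T(W) = ((2*W)*(2*W))/W = (4*W²)/W = 4*W)
√(1403 + ((T(-1)*2)*(-5))*(21 - 5)) = √(1403 + (((4*(-1))*2)*(-5))*(21 - 5)) = √(1403 + (-4*2*(-5))*16) = √(1403 - 8*(-5)*16) = √(1403 + 40*16) = √(1403 + 640) = √2043 = 3*√227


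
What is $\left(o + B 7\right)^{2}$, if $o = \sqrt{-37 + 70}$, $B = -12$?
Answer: $\left(84 - \sqrt{33}\right)^{2} \approx 6123.9$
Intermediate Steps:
$o = \sqrt{33} \approx 5.7446$
$\left(o + B 7\right)^{2} = \left(\sqrt{33} - 84\right)^{2} = \left(-84 + \sqrt{33}\right)^{2}$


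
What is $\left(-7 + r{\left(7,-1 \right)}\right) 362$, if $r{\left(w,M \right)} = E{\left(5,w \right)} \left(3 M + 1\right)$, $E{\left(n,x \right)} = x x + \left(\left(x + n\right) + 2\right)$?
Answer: $-48146$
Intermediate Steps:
$E{\left(n,x \right)} = 2 + n + x + x^{2}$ ($E{\left(n,x \right)} = x^{2} + \left(\left(n + x\right) + 2\right) = x^{2} + \left(2 + n + x\right) = 2 + n + x + x^{2}$)
$r{\left(w,M \right)} = \left(1 + 3 M\right) \left(7 + w + w^{2}\right)$ ($r{\left(w,M \right)} = \left(2 + 5 + w + w^{2}\right) \left(3 M + 1\right) = \left(7 + w + w^{2}\right) \left(1 + 3 M\right) = \left(1 + 3 M\right) \left(7 + w + w^{2}\right)$)
$\left(-7 + r{\left(7,-1 \right)}\right) 362 = \left(-7 + \left(1 + 3 \left(-1\right)\right) \left(7 + 7 + 7^{2}\right)\right) 362 = \left(-7 + \left(1 - 3\right) \left(7 + 7 + 49\right)\right) 362 = \left(-7 - 126\right) 362 = \left(-133\right) 362 = -48146$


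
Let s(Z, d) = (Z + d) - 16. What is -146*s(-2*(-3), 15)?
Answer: -730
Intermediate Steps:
s(Z, d) = -16 + Z + d
-146*s(-2*(-3), 15) = -146*(-16 - 2*(-3) + 15) = -146*(-16 + 6 + 15) = -146*5 = -730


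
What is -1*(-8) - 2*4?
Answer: 0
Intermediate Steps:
-1*(-8) - 2*4 = 8 - 8 = 0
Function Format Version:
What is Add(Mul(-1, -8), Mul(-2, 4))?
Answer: 0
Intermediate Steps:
Add(Mul(-1, -8), Mul(-2, 4)) = Add(8, -8) = 0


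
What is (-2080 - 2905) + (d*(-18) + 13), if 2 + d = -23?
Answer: -4522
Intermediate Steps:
d = -25 (d = -2 - 23 = -25)
(-2080 - 2905) + (d*(-18) + 13) = (-2080 - 2905) + (-25*(-18) + 13) = -4985 + (450 + 13) = -4985 + 463 = -4522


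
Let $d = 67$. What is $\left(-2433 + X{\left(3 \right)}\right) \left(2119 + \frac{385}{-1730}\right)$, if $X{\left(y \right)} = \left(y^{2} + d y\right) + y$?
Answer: $- \frac{813737670}{173} \approx -4.7037 \cdot 10^{6}$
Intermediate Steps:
$X{\left(y \right)} = y^{2} + 68 y$ ($X{\left(y \right)} = \left(y^{2} + 67 y\right) + y = y^{2} + 68 y$)
$\left(-2433 + X{\left(3 \right)}\right) \left(2119 + \frac{385}{-1730}\right) = \left(-2433 + 3 \left(68 + 3\right)\right) \left(2119 + \frac{385}{-1730}\right) = \left(-2433 + 3 \cdot 71\right) \left(2119 + 385 \left(- \frac{1}{1730}\right)\right) = \left(-2433 + 213\right) \left(2119 - \frac{77}{346}\right) = \left(-2220\right) \frac{733097}{346} = - \frac{813737670}{173}$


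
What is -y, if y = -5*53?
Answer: 265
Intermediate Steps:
y = -265
-y = -1*(-265) = 265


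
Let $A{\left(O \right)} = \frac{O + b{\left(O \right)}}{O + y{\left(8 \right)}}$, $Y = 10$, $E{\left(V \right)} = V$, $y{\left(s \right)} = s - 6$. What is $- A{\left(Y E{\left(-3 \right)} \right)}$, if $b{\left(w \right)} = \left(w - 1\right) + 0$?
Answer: $- \frac{61}{28} \approx -2.1786$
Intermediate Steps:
$y{\left(s \right)} = -6 + s$
$b{\left(w \right)} = -1 + w$ ($b{\left(w \right)} = \left(-1 + w\right) + 0 = -1 + w$)
$A{\left(O \right)} = \frac{-1 + 2 O}{2 + O}$ ($A{\left(O \right)} = \frac{O + \left(-1 + O\right)}{O + \left(-6 + 8\right)} = \frac{-1 + 2 O}{O + 2} = \frac{-1 + 2 O}{2 + O}$)
$- A{\left(Y E{\left(-3 \right)} \right)} = - \frac{-1 + 2 \cdot 10 \left(-3\right)}{2 + 10 \left(-3\right)} = - \frac{-1 + 2 \left(-30\right)}{2 - 30} = - \frac{-1 - 60}{-28} = - \frac{\left(-1\right) \left(-61\right)}{28} = \left(-1\right) \frac{61}{28} = - \frac{61}{28}$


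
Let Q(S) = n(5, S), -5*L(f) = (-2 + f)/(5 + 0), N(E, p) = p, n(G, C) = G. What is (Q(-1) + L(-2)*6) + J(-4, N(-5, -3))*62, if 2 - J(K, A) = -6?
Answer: 12549/25 ≈ 501.96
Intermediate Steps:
J(K, A) = 8 (J(K, A) = 2 - 1*(-6) = 2 + 6 = 8)
L(f) = 2/25 - f/25 (L(f) = -(-2 + f)/(5*(5 + 0)) = -(-2 + f)/(5*5) = -(-2/5 + f/5)/5 = 2/25 - f/25)
Q(S) = 5
(Q(-1) + L(-2)*6) + J(-4, N(-5, -3))*62 = (5 + (2/25 - 1/25*(-2))*6) + 8*62 = (5 + (2/25 + 2/25)*6) + 496 = (5 + (4/25)*6) + 496 = (5 + 24/25) + 496 = 149/25 + 496 = 12549/25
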